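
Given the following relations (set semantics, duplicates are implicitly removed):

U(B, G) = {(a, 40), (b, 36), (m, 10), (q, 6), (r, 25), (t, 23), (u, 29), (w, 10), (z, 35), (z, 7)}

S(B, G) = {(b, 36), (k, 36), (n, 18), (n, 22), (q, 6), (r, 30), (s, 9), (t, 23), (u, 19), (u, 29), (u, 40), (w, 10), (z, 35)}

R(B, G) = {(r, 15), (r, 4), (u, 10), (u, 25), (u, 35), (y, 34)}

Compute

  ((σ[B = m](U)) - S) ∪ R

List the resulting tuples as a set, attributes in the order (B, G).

{(m, 10), (r, 15), (r, 4), (u, 10), (u, 25), (u, 35), (y, 34)}

Apply σ_{B = m}; surviving tuples: {(m, 10)}
Difference: {(m, 10)} with {(b, 36), (k, 36), (n, 18), (n, 22), (q, 6), (r, 30), (s, 9), (t, 23), (u, 19), (u, 29), (u, 40), (w, 10), (z, 35)} → {(m, 10)}
Union: {(m, 10)} with {(r, 15), (r, 4), (u, 10), (u, 25), (u, 35), (y, 34)} → {(m, 10), (r, 15), (r, 4), (u, 10), (u, 25), (u, 35), (y, 34)}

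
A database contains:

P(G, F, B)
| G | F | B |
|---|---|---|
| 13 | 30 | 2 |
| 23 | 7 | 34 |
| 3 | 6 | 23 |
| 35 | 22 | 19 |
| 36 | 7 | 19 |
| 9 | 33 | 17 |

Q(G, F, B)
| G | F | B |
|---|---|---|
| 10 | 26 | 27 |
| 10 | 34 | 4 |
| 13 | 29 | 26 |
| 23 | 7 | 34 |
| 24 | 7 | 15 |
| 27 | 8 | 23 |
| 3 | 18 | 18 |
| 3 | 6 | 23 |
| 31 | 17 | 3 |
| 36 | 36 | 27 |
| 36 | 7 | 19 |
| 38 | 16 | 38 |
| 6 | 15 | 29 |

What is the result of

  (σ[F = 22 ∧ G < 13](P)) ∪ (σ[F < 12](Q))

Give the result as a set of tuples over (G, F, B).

{(23, 7, 34), (24, 7, 15), (27, 8, 23), (3, 6, 23), (36, 7, 19)}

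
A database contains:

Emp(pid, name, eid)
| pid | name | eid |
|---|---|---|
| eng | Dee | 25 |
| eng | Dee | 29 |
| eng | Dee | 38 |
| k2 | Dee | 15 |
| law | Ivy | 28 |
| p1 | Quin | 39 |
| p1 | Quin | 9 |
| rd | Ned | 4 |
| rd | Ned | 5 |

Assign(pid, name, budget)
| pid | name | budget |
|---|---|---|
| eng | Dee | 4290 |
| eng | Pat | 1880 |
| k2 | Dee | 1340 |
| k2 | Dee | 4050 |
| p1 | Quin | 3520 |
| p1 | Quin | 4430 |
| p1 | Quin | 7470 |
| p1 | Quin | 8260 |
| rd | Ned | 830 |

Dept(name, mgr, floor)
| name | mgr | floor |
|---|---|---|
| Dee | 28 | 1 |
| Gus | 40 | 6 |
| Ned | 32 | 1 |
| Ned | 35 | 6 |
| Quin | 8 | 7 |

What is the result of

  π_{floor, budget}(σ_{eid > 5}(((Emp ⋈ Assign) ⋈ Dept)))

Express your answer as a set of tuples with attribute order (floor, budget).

{(1, 1340), (1, 4050), (1, 4290), (7, 3520), (7, 4430), (7, 7470), (7, 8260)}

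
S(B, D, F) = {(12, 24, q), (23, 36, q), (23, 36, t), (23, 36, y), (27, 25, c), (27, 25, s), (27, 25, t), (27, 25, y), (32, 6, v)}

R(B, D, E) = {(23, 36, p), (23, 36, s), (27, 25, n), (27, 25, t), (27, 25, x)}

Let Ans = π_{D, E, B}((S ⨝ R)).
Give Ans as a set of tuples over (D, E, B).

{(25, n, 27), (25, t, 27), (25, x, 27), (36, p, 23), (36, s, 23)}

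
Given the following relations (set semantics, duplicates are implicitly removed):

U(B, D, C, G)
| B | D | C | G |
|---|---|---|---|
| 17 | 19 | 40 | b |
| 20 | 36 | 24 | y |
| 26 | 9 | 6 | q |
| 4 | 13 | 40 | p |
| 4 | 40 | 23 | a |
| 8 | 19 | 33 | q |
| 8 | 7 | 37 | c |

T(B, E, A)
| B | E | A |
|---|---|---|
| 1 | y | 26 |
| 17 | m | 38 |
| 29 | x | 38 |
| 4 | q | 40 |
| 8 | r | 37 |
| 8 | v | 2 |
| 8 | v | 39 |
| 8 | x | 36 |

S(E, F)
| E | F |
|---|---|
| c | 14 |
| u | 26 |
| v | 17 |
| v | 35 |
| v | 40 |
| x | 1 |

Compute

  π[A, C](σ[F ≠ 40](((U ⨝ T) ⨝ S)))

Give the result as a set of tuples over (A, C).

U ⋈ T (natural join on B): {(17, 19, 40, b, m, 38), (4, 13, 40, p, q, 40), (4, 40, 23, a, q, 40), (8, 19, 33, q, r, 37), (8, 19, 33, q, v, 2), (8, 19, 33, q, v, 39), (8, 19, 33, q, x, 36), (8, 7, 37, c, r, 37), (8, 7, 37, c, v, 2), (8, 7, 37, c, v, 39), (8, 7, 37, c, x, 36)}
(U ⨝ T) ⋈ S (natural join on E): {(8, 19, 33, q, v, 2, 17), (8, 19, 33, q, v, 2, 35), (8, 19, 33, q, v, 2, 40), (8, 19, 33, q, v, 39, 17), (8, 19, 33, q, v, 39, 35), (8, 19, 33, q, v, 39, 40), (8, 19, 33, q, x, 36, 1), (8, 7, 37, c, v, 2, 17), (8, 7, 37, c, v, 2, 35), (8, 7, 37, c, v, 2, 40), (8, 7, 37, c, v, 39, 17), (8, 7, 37, c, v, 39, 35), (8, 7, 37, c, v, 39, 40), (8, 7, 37, c, x, 36, 1)}
Filtering on F ≠ 40 leaves {(8, 19, 33, q, v, 2, 17), (8, 19, 33, q, v, 2, 35), (8, 19, 33, q, v, 39, 17), (8, 19, 33, q, v, 39, 35), (8, 19, 33, q, x, 36, 1), (8, 7, 37, c, v, 2, 17), (8, 7, 37, c, v, 2, 35), (8, 7, 37, c, v, 39, 17), (8, 7, 37, c, v, 39, 35), (8, 7, 37, c, x, 36, 1)}.
π[A, C]: project onto (A, C) (4 duplicate(s) eliminated) → {(2, 33), (2, 37), (36, 33), (36, 37), (39, 33), (39, 37)}

{(2, 33), (2, 37), (36, 33), (36, 37), (39, 33), (39, 37)}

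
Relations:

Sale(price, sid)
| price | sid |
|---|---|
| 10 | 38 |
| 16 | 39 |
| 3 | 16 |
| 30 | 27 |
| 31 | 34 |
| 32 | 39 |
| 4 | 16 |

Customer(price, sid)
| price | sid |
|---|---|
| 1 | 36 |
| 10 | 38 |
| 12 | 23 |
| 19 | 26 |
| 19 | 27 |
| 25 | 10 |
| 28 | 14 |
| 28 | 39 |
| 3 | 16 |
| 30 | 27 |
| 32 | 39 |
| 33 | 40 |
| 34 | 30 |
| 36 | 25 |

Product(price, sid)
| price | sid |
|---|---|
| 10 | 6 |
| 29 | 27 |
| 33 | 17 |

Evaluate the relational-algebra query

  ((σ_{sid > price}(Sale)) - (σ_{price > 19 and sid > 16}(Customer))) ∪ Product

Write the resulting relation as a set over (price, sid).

Selection sid > price: {(10, 38), (16, 39), (3, 16), (31, 34), (32, 39), (4, 16)}
Selection price > 19 and sid > 16: {(28, 39), (30, 27), (32, 39), (33, 40), (34, 30), (36, 25)}
Taking the difference: {(10, 38), (16, 39), (3, 16), (31, 34), (4, 16)}
Taking the union: {(10, 38), (10, 6), (16, 39), (29, 27), (3, 16), (31, 34), (33, 17), (4, 16)}

{(10, 38), (10, 6), (16, 39), (29, 27), (3, 16), (31, 34), (33, 17), (4, 16)}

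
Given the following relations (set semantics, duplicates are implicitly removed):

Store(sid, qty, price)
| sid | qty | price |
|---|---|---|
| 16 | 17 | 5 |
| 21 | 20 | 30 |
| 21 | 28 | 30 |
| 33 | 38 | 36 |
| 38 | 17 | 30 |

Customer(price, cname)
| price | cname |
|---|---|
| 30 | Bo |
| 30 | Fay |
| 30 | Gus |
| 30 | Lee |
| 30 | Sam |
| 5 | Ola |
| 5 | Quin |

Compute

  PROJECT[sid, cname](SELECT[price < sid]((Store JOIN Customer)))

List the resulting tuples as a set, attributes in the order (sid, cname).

Joining Store and Customer on price yields {(16, 17, 5, Ola), (16, 17, 5, Quin), (21, 20, 30, Bo), (21, 20, 30, Fay), (21, 20, 30, Gus), (21, 20, 30, Lee), (21, 20, 30, Sam), (21, 28, 30, Bo), (21, 28, 30, Fay), (21, 28, 30, Gus), (21, 28, 30, Lee), (21, 28, 30, Sam), (38, 17, 30, Bo), (38, 17, 30, Fay), (38, 17, 30, Gus), (38, 17, 30, Lee), (38, 17, 30, Sam)}.
σ[price < sid]: keep tuples satisfying price < sid → {(16, 17, 5, Ola), (16, 17, 5, Quin), (38, 17, 30, Bo), (38, 17, 30, Fay), (38, 17, 30, Gus), (38, 17, 30, Lee), (38, 17, 30, Sam)}
π_{sid, cname} gives {(16, Ola), (16, Quin), (38, Bo), (38, Fay), (38, Gus), (38, Lee), (38, Sam)}.

{(16, Ola), (16, Quin), (38, Bo), (38, Fay), (38, Gus), (38, Lee), (38, Sam)}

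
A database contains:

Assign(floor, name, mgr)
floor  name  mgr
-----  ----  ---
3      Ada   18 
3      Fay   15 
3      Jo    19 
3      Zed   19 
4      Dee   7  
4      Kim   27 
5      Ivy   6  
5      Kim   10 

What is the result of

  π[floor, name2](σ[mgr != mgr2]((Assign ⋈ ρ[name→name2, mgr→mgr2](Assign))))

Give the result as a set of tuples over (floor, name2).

{(3, Ada), (3, Fay), (3, Jo), (3, Zed), (4, Dee), (4, Kim), (5, Ivy), (5, Kim)}

ρ[name→name2, mgr→mgr2]: schema becomes (floor, name2, mgr2); tuples unchanged.
Natural join on floor: {(3, Ada, 18, Ada, 18), (3, Ada, 18, Fay, 15), (3, Ada, 18, Jo, 19), (3, Ada, 18, Zed, 19), (3, Fay, 15, Ada, 18), (3, Fay, 15, Fay, 15), (3, Fay, 15, Jo, 19), (3, Fay, 15, Zed, 19), (3, Jo, 19, Ada, 18), (3, Jo, 19, Fay, 15), (3, Jo, 19, Jo, 19), (3, Jo, 19, Zed, 19), (3, Zed, 19, Ada, 18), (3, Zed, 19, Fay, 15), (3, Zed, 19, Jo, 19), (3, Zed, 19, Zed, 19), (4, Dee, 7, Dee, 7), (4, Dee, 7, Kim, 27), (4, Kim, 27, Dee, 7), (4, Kim, 27, Kim, 27), (5, Ivy, 6, Ivy, 6), (5, Ivy, 6, Kim, 10), (5, Kim, 10, Ivy, 6), (5, Kim, 10, Kim, 10)}
Filtering on mgr != mgr2 leaves {(3, Ada, 18, Fay, 15), (3, Ada, 18, Jo, 19), (3, Ada, 18, Zed, 19), (3, Fay, 15, Ada, 18), (3, Fay, 15, Jo, 19), (3, Fay, 15, Zed, 19), (3, Jo, 19, Ada, 18), (3, Jo, 19, Fay, 15), (3, Zed, 19, Ada, 18), (3, Zed, 19, Fay, 15), (4, Dee, 7, Kim, 27), (4, Kim, 27, Dee, 7), (5, Ivy, 6, Kim, 10), (5, Kim, 10, Ivy, 6)}.
Keep only column(s) floor, name2 (6 duplicate(s) eliminated): {(3, Ada), (3, Fay), (3, Jo), (3, Zed), (4, Dee), (4, Kim), (5, Ivy), (5, Kim)}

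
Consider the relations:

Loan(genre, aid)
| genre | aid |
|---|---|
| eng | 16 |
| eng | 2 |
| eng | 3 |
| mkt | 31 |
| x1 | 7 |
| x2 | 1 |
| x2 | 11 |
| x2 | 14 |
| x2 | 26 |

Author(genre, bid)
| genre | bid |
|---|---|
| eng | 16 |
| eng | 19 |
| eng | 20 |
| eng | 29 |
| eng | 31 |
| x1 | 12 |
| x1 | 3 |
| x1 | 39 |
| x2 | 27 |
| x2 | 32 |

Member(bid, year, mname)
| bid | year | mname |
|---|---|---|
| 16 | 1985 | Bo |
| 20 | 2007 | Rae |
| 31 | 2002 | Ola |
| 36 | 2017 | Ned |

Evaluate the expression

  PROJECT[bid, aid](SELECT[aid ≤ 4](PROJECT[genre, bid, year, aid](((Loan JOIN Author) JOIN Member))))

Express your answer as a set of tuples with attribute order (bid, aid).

{(16, 2), (16, 3), (20, 2), (20, 3), (31, 2), (31, 3)}

Loan ⋈ Author (natural join on genre): {(eng, 16, 16), (eng, 16, 19), (eng, 16, 20), (eng, 16, 29), (eng, 16, 31), (eng, 2, 16), (eng, 2, 19), (eng, 2, 20), (eng, 2, 29), (eng, 2, 31), (eng, 3, 16), (eng, 3, 19), (eng, 3, 20), (eng, 3, 29), (eng, 3, 31), (x1, 7, 12), (x1, 7, 3), (x1, 7, 39), (x2, 1, 27), (x2, 1, 32), (x2, 11, 27), (x2, 11, 32), (x2, 14, 27), (x2, 14, 32), (x2, 26, 27), (x2, 26, 32)}
(Loan JOIN Author) ⋈ Member (natural join on bid): {(eng, 16, 16, 1985, Bo), (eng, 16, 20, 2007, Rae), (eng, 16, 31, 2002, Ola), (eng, 2, 16, 1985, Bo), (eng, 2, 20, 2007, Rae), (eng, 2, 31, 2002, Ola), (eng, 3, 16, 1985, Bo), (eng, 3, 20, 2007, Rae), (eng, 3, 31, 2002, Ola)}
Projecting to genre, bid, year, aid: {(eng, 16, 1985, 16), (eng, 16, 1985, 2), (eng, 16, 1985, 3), (eng, 20, 2007, 16), (eng, 20, 2007, 2), (eng, 20, 2007, 3), (eng, 31, 2002, 16), (eng, 31, 2002, 2), (eng, 31, 2002, 3)}
σ[aid ≤ 4]: keep tuples satisfying aid ≤ 4 → {(eng, 16, 1985, 2), (eng, 16, 1985, 3), (eng, 20, 2007, 2), (eng, 20, 2007, 3), (eng, 31, 2002, 2), (eng, 31, 2002, 3)}
Projecting to bid, aid: {(16, 2), (16, 3), (20, 2), (20, 3), (31, 2), (31, 3)}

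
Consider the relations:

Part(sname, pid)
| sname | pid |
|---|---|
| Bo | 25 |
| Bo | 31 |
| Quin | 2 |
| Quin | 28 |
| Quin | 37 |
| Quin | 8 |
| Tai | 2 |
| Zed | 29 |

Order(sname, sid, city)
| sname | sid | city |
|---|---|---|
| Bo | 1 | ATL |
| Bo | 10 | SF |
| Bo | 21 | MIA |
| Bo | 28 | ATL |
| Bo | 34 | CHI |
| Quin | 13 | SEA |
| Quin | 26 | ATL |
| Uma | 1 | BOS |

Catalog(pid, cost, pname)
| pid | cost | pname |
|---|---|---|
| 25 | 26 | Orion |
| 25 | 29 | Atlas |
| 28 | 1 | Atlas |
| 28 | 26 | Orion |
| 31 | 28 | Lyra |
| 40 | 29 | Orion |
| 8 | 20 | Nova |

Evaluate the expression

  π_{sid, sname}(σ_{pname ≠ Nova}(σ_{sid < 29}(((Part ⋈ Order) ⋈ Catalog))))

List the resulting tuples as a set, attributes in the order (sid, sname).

Joining Part and Order on sname yields {(Bo, 25, 1, ATL), (Bo, 25, 10, SF), (Bo, 25, 21, MIA), (Bo, 25, 28, ATL), (Bo, 25, 34, CHI), (Bo, 31, 1, ATL), (Bo, 31, 10, SF), (Bo, 31, 21, MIA), (Bo, 31, 28, ATL), (Bo, 31, 34, CHI), (Quin, 2, 13, SEA), (Quin, 2, 26, ATL), (Quin, 28, 13, SEA), (Quin, 28, 26, ATL), (Quin, 37, 13, SEA), (Quin, 37, 26, ATL), (Quin, 8, 13, SEA), (Quin, 8, 26, ATL)}.
Joining (Part ⋈ Order) and Catalog on pid yields {(Bo, 25, 1, ATL, 26, Orion), (Bo, 25, 1, ATL, 29, Atlas), (Bo, 25, 10, SF, 26, Orion), (Bo, 25, 10, SF, 29, Atlas), (Bo, 25, 21, MIA, 26, Orion), (Bo, 25, 21, MIA, 29, Atlas), (Bo, 25, 28, ATL, 26, Orion), (Bo, 25, 28, ATL, 29, Atlas), (Bo, 25, 34, CHI, 26, Orion), (Bo, 25, 34, CHI, 29, Atlas), (Bo, 31, 1, ATL, 28, Lyra), (Bo, 31, 10, SF, 28, Lyra), (Bo, 31, 21, MIA, 28, Lyra), (Bo, 31, 28, ATL, 28, Lyra), (Bo, 31, 34, CHI, 28, Lyra), (Quin, 28, 13, SEA, 1, Atlas), (Quin, 28, 13, SEA, 26, Orion), (Quin, 28, 26, ATL, 1, Atlas), (Quin, 28, 26, ATL, 26, Orion), (Quin, 8, 13, SEA, 20, Nova), (Quin, 8, 26, ATL, 20, Nova)}.
Apply σ_{sid < 29}; surviving tuples: {(Bo, 25, 1, ATL, 26, Orion), (Bo, 25, 1, ATL, 29, Atlas), (Bo, 25, 10, SF, 26, Orion), (Bo, 25, 10, SF, 29, Atlas), (Bo, 25, 21, MIA, 26, Orion), (Bo, 25, 21, MIA, 29, Atlas), (Bo, 25, 28, ATL, 26, Orion), (Bo, 25, 28, ATL, 29, Atlas), (Bo, 31, 1, ATL, 28, Lyra), (Bo, 31, 10, SF, 28, Lyra), (Bo, 31, 21, MIA, 28, Lyra), (Bo, 31, 28, ATL, 28, Lyra), (Quin, 28, 13, SEA, 1, Atlas), (Quin, 28, 13, SEA, 26, Orion), (Quin, 28, 26, ATL, 1, Atlas), (Quin, 28, 26, ATL, 26, Orion), (Quin, 8, 13, SEA, 20, Nova), (Quin, 8, 26, ATL, 20, Nova)}
Apply σ_{pname ≠ Nova}; surviving tuples: {(Bo, 25, 1, ATL, 26, Orion), (Bo, 25, 1, ATL, 29, Atlas), (Bo, 25, 10, SF, 26, Orion), (Bo, 25, 10, SF, 29, Atlas), (Bo, 25, 21, MIA, 26, Orion), (Bo, 25, 21, MIA, 29, Atlas), (Bo, 25, 28, ATL, 26, Orion), (Bo, 25, 28, ATL, 29, Atlas), (Bo, 31, 1, ATL, 28, Lyra), (Bo, 31, 10, SF, 28, Lyra), (Bo, 31, 21, MIA, 28, Lyra), (Bo, 31, 28, ATL, 28, Lyra), (Quin, 28, 13, SEA, 1, Atlas), (Quin, 28, 13, SEA, 26, Orion), (Quin, 28, 26, ATL, 1, Atlas), (Quin, 28, 26, ATL, 26, Orion)}
Keep only column(s) sid, sname (10 duplicate(s) eliminated): {(1, Bo), (10, Bo), (13, Quin), (21, Bo), (26, Quin), (28, Bo)}

{(1, Bo), (10, Bo), (13, Quin), (21, Bo), (26, Quin), (28, Bo)}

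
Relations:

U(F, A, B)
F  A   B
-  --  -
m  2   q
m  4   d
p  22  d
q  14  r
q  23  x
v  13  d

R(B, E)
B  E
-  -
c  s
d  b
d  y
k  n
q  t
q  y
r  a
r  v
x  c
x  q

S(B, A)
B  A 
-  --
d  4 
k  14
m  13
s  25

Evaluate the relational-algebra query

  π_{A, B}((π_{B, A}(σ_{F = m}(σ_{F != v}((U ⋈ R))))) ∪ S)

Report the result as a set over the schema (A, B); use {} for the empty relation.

{(13, m), (14, k), (2, q), (25, s), (4, d)}

Joining U and R on B yields {(m, 2, q, t), (m, 2, q, y), (m, 4, d, b), (m, 4, d, y), (p, 22, d, b), (p, 22, d, y), (q, 14, r, a), (q, 14, r, v), (q, 23, x, c), (q, 23, x, q), (v, 13, d, b), (v, 13, d, y)}.
σ[F != v]: keep tuples satisfying F != v → {(m, 2, q, t), (m, 2, q, y), (m, 4, d, b), (m, 4, d, y), (p, 22, d, b), (p, 22, d, y), (q, 14, r, a), (q, 14, r, v), (q, 23, x, c), (q, 23, x, q)}
σ[F = m]: keep tuples satisfying F = m → {(m, 2, q, t), (m, 2, q, y), (m, 4, d, b), (m, 4, d, y)}
Projecting to B, A (2 duplicate(s) eliminated): {(d, 4), (q, 2)}
Set union of the two operands is {(d, 4), (k, 14), (m, 13), (q, 2), (s, 25)}.
Projecting to A, B: {(13, m), (14, k), (2, q), (25, s), (4, d)}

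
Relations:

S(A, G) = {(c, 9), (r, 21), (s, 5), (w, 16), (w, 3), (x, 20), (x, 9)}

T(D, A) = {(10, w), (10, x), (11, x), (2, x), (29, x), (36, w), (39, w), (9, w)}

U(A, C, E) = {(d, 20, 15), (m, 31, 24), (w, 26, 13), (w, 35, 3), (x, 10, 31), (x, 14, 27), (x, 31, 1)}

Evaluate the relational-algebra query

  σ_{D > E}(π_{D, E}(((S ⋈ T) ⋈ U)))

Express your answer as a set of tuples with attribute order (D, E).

{(10, 1), (10, 3), (11, 1), (2, 1), (29, 1), (29, 27), (36, 13), (36, 3), (39, 13), (39, 3), (9, 3)}

Joining S and T on A yields {(w, 16, 10), (w, 16, 36), (w, 16, 39), (w, 16, 9), (w, 3, 10), (w, 3, 36), (w, 3, 39), (w, 3, 9), (x, 20, 10), (x, 20, 11), (x, 20, 2), (x, 20, 29), (x, 9, 10), (x, 9, 11), (x, 9, 2), (x, 9, 29)}.
Joining (S ⋈ T) and U on A yields {(w, 16, 10, 26, 13), (w, 16, 10, 35, 3), (w, 16, 36, 26, 13), (w, 16, 36, 35, 3), (w, 16, 39, 26, 13), (w, 16, 39, 35, 3), (w, 16, 9, 26, 13), (w, 16, 9, 35, 3), (w, 3, 10, 26, 13), (w, 3, 10, 35, 3), (w, 3, 36, 26, 13), (w, 3, 36, 35, 3), (w, 3, 39, 26, 13), (w, 3, 39, 35, 3), (w, 3, 9, 26, 13), (w, 3, 9, 35, 3), (x, 20, 10, 10, 31), (x, 20, 10, 14, 27), (x, 20, 10, 31, 1), (x, 20, 11, 10, 31), (x, 20, 11, 14, 27), (x, 20, 11, 31, 1), (x, 20, 2, 10, 31), (x, 20, 2, 14, 27), (x, 20, 2, 31, 1), (x, 20, 29, 10, 31), (x, 20, 29, 14, 27), (x, 20, 29, 31, 1), (x, 9, 10, 10, 31), (x, 9, 10, 14, 27), (x, 9, 10, 31, 1), (x, 9, 11, 10, 31), (x, 9, 11, 14, 27), (x, 9, 11, 31, 1), (x, 9, 2, 10, 31), (x, 9, 2, 14, 27), (x, 9, 2, 31, 1), (x, 9, 29, 10, 31), (x, 9, 29, 14, 27), (x, 9, 29, 31, 1)}.
Projecting to D, E (20 duplicate(s) eliminated): {(10, 1), (10, 13), (10, 27), (10, 3), (10, 31), (11, 1), (11, 27), (11, 31), (2, 1), (2, 27), (2, 31), (29, 1), (29, 27), (29, 31), (36, 13), (36, 3), (39, 13), (39, 3), (9, 13), (9, 3)}
Filtering on D > E leaves {(10, 1), (10, 3), (11, 1), (2, 1), (29, 1), (29, 27), (36, 13), (36, 3), (39, 13), (39, 3), (9, 3)}.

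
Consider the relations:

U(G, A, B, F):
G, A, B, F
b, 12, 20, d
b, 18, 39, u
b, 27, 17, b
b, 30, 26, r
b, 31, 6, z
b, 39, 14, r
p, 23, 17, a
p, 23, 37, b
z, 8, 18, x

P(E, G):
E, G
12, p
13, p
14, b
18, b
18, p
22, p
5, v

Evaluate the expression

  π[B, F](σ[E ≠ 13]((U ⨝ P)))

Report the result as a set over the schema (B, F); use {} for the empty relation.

{(14, r), (17, a), (17, b), (20, d), (26, r), (37, b), (39, u), (6, z)}

Natural join on G: {(b, 12, 20, d, 14), (b, 12, 20, d, 18), (b, 18, 39, u, 14), (b, 18, 39, u, 18), (b, 27, 17, b, 14), (b, 27, 17, b, 18), (b, 30, 26, r, 14), (b, 30, 26, r, 18), (b, 31, 6, z, 14), (b, 31, 6, z, 18), (b, 39, 14, r, 14), (b, 39, 14, r, 18), (p, 23, 17, a, 12), (p, 23, 17, a, 13), (p, 23, 17, a, 18), (p, 23, 17, a, 22), (p, 23, 37, b, 12), (p, 23, 37, b, 13), (p, 23, 37, b, 18), (p, 23, 37, b, 22)}
Selection E ≠ 13: {(b, 12, 20, d, 14), (b, 12, 20, d, 18), (b, 18, 39, u, 14), (b, 18, 39, u, 18), (b, 27, 17, b, 14), (b, 27, 17, b, 18), (b, 30, 26, r, 14), (b, 30, 26, r, 18), (b, 31, 6, z, 14), (b, 31, 6, z, 18), (b, 39, 14, r, 14), (b, 39, 14, r, 18), (p, 23, 17, a, 12), (p, 23, 17, a, 18), (p, 23, 17, a, 22), (p, 23, 37, b, 12), (p, 23, 37, b, 18), (p, 23, 37, b, 22)}
π_{B, F} gives {(14, r), (17, a), (17, b), (20, d), (26, r), (37, b), (39, u), (6, z)} (10 duplicate(s) eliminated).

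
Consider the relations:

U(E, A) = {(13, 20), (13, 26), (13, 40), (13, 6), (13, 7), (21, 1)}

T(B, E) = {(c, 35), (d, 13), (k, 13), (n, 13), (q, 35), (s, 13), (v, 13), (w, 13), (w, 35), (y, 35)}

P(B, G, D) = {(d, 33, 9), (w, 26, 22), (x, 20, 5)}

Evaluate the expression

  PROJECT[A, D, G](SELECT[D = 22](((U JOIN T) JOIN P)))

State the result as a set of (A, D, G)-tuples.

Joining U and T on E yields {(13, 20, d), (13, 20, k), (13, 20, n), (13, 20, s), (13, 20, v), (13, 20, w), (13, 26, d), (13, 26, k), (13, 26, n), (13, 26, s), (13, 26, v), (13, 26, w), (13, 40, d), (13, 40, k), (13, 40, n), (13, 40, s), (13, 40, v), (13, 40, w), (13, 6, d), (13, 6, k), (13, 6, n), (13, 6, s), (13, 6, v), (13, 6, w), (13, 7, d), (13, 7, k), (13, 7, n), (13, 7, s), (13, 7, v), (13, 7, w)}.
Joining (U JOIN T) and P on B yields {(13, 20, d, 33, 9), (13, 20, w, 26, 22), (13, 26, d, 33, 9), (13, 26, w, 26, 22), (13, 40, d, 33, 9), (13, 40, w, 26, 22), (13, 6, d, 33, 9), (13, 6, w, 26, 22), (13, 7, d, 33, 9), (13, 7, w, 26, 22)}.
Apply σ_{D = 22}; surviving tuples: {(13, 20, w, 26, 22), (13, 26, w, 26, 22), (13, 40, w, 26, 22), (13, 6, w, 26, 22), (13, 7, w, 26, 22)}
Projecting to A, D, G: {(20, 22, 26), (26, 22, 26), (40, 22, 26), (6, 22, 26), (7, 22, 26)}

{(20, 22, 26), (26, 22, 26), (40, 22, 26), (6, 22, 26), (7, 22, 26)}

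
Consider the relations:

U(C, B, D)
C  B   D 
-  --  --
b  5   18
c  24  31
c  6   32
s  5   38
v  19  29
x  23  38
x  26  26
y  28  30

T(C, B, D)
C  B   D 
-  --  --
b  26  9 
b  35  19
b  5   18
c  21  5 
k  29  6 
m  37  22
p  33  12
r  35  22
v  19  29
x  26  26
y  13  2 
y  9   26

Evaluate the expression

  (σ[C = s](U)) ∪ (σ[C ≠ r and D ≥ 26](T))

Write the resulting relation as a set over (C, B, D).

Filtering on C = s leaves {(s, 5, 38)}.
Filtering on C ≠ r and D ≥ 26 leaves {(v, 19, 29), (x, 26, 26), (y, 9, 26)}.
Union: {(s, 5, 38)} with {(v, 19, 29), (x, 26, 26), (y, 9, 26)} → {(s, 5, 38), (v, 19, 29), (x, 26, 26), (y, 9, 26)}

{(s, 5, 38), (v, 19, 29), (x, 26, 26), (y, 9, 26)}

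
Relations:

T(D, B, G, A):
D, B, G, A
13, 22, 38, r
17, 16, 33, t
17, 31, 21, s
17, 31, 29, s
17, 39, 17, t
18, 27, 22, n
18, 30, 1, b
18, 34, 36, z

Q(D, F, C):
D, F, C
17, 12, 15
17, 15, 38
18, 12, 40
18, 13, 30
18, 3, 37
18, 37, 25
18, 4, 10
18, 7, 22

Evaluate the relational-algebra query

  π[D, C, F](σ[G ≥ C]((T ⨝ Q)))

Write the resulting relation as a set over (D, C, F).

Natural join on D: {(17, 16, 33, t, 12, 15), (17, 16, 33, t, 15, 38), (17, 31, 21, s, 12, 15), (17, 31, 21, s, 15, 38), (17, 31, 29, s, 12, 15), (17, 31, 29, s, 15, 38), (17, 39, 17, t, 12, 15), (17, 39, 17, t, 15, 38), (18, 27, 22, n, 12, 40), (18, 27, 22, n, 13, 30), (18, 27, 22, n, 3, 37), (18, 27, 22, n, 37, 25), (18, 27, 22, n, 4, 10), (18, 27, 22, n, 7, 22), (18, 30, 1, b, 12, 40), (18, 30, 1, b, 13, 30), (18, 30, 1, b, 3, 37), (18, 30, 1, b, 37, 25), (18, 30, 1, b, 4, 10), (18, 30, 1, b, 7, 22), (18, 34, 36, z, 12, 40), (18, 34, 36, z, 13, 30), (18, 34, 36, z, 3, 37), (18, 34, 36, z, 37, 25), (18, 34, 36, z, 4, 10), (18, 34, 36, z, 7, 22)}
Apply σ_{G ≥ C}; surviving tuples: {(17, 16, 33, t, 12, 15), (17, 31, 21, s, 12, 15), (17, 31, 29, s, 12, 15), (17, 39, 17, t, 12, 15), (18, 27, 22, n, 4, 10), (18, 27, 22, n, 7, 22), (18, 34, 36, z, 13, 30), (18, 34, 36, z, 37, 25), (18, 34, 36, z, 4, 10), (18, 34, 36, z, 7, 22)}
π_{D, C, F} gives {(17, 15, 12), (18, 10, 4), (18, 22, 7), (18, 25, 37), (18, 30, 13)} (5 duplicate(s) eliminated).

{(17, 15, 12), (18, 10, 4), (18, 22, 7), (18, 25, 37), (18, 30, 13)}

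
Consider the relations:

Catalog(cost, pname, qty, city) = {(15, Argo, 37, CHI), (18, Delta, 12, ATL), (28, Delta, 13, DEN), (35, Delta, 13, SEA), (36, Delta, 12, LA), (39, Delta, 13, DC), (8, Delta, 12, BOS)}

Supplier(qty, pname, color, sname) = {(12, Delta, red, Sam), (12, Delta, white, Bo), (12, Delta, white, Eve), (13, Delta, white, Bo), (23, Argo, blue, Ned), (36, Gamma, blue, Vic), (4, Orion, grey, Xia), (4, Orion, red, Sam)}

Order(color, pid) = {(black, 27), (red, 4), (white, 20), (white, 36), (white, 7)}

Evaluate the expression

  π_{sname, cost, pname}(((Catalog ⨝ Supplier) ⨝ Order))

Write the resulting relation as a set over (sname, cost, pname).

Catalog ⋈ Supplier (natural join on pname, qty): {(18, Delta, 12, ATL, red, Sam), (18, Delta, 12, ATL, white, Bo), (18, Delta, 12, ATL, white, Eve), (28, Delta, 13, DEN, white, Bo), (35, Delta, 13, SEA, white, Bo), (36, Delta, 12, LA, red, Sam), (36, Delta, 12, LA, white, Bo), (36, Delta, 12, LA, white, Eve), (39, Delta, 13, DC, white, Bo), (8, Delta, 12, BOS, red, Sam), (8, Delta, 12, BOS, white, Bo), (8, Delta, 12, BOS, white, Eve)}
(Catalog ⨝ Supplier) ⋈ Order (natural join on color): {(18, Delta, 12, ATL, red, Sam, 4), (18, Delta, 12, ATL, white, Bo, 20), (18, Delta, 12, ATL, white, Bo, 36), (18, Delta, 12, ATL, white, Bo, 7), (18, Delta, 12, ATL, white, Eve, 20), (18, Delta, 12, ATL, white, Eve, 36), (18, Delta, 12, ATL, white, Eve, 7), (28, Delta, 13, DEN, white, Bo, 20), (28, Delta, 13, DEN, white, Bo, 36), (28, Delta, 13, DEN, white, Bo, 7), (35, Delta, 13, SEA, white, Bo, 20), (35, Delta, 13, SEA, white, Bo, 36), (35, Delta, 13, SEA, white, Bo, 7), (36, Delta, 12, LA, red, Sam, 4), (36, Delta, 12, LA, white, Bo, 20), (36, Delta, 12, LA, white, Bo, 36), (36, Delta, 12, LA, white, Bo, 7), (36, Delta, 12, LA, white, Eve, 20), (36, Delta, 12, LA, white, Eve, 36), (36, Delta, 12, LA, white, Eve, 7), (39, Delta, 13, DC, white, Bo, 20), (39, Delta, 13, DC, white, Bo, 36), (39, Delta, 13, DC, white, Bo, 7), (8, Delta, 12, BOS, red, Sam, 4), (8, Delta, 12, BOS, white, Bo, 20), (8, Delta, 12, BOS, white, Bo, 36), (8, Delta, 12, BOS, white, Bo, 7), (8, Delta, 12, BOS, white, Eve, 20), (8, Delta, 12, BOS, white, Eve, 36), (8, Delta, 12, BOS, white, Eve, 7)}
Projecting to sname, cost, pname (18 duplicate(s) eliminated): {(Bo, 18, Delta), (Bo, 28, Delta), (Bo, 35, Delta), (Bo, 36, Delta), (Bo, 39, Delta), (Bo, 8, Delta), (Eve, 18, Delta), (Eve, 36, Delta), (Eve, 8, Delta), (Sam, 18, Delta), (Sam, 36, Delta), (Sam, 8, Delta)}

{(Bo, 18, Delta), (Bo, 28, Delta), (Bo, 35, Delta), (Bo, 36, Delta), (Bo, 39, Delta), (Bo, 8, Delta), (Eve, 18, Delta), (Eve, 36, Delta), (Eve, 8, Delta), (Sam, 18, Delta), (Sam, 36, Delta), (Sam, 8, Delta)}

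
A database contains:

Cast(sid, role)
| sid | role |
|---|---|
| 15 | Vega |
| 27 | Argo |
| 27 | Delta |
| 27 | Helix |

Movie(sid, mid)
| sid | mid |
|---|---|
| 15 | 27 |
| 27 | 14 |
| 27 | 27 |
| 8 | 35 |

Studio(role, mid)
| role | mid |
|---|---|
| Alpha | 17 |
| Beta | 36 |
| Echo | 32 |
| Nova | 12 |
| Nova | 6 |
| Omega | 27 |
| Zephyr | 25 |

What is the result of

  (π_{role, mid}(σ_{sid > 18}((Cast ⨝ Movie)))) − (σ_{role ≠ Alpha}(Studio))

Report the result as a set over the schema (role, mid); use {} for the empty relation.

Cast ⋈ Movie (natural join on sid): {(15, Vega, 27), (27, Argo, 14), (27, Argo, 27), (27, Delta, 14), (27, Delta, 27), (27, Helix, 14), (27, Helix, 27)}
Apply σ_{sid > 18}; surviving tuples: {(27, Argo, 14), (27, Argo, 27), (27, Delta, 14), (27, Delta, 27), (27, Helix, 14), (27, Helix, 27)}
π[role, mid]: project onto (role, mid) → {(Argo, 14), (Argo, 27), (Delta, 14), (Delta, 27), (Helix, 14), (Helix, 27)}
Apply σ_{role ≠ Alpha}; surviving tuples: {(Beta, 36), (Echo, 32), (Nova, 12), (Nova, 6), (Omega, 27), (Zephyr, 25)}
Taking the difference: {(Argo, 14), (Argo, 27), (Delta, 14), (Delta, 27), (Helix, 14), (Helix, 27)}

{(Argo, 14), (Argo, 27), (Delta, 14), (Delta, 27), (Helix, 14), (Helix, 27)}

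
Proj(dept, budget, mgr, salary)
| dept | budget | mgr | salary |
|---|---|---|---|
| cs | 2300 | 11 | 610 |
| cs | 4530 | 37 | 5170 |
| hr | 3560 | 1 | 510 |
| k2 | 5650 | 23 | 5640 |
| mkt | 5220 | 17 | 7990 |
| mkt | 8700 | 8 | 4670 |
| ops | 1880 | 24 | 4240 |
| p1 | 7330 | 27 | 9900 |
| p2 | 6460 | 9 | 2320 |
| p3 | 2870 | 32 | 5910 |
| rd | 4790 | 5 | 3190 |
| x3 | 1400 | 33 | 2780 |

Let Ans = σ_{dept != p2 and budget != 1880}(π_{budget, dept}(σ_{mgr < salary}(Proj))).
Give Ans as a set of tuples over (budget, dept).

Selection mgr < salary: {(cs, 2300, 11, 610), (cs, 4530, 37, 5170), (hr, 3560, 1, 510), (k2, 5650, 23, 5640), (mkt, 5220, 17, 7990), (mkt, 8700, 8, 4670), (ops, 1880, 24, 4240), (p1, 7330, 27, 9900), (p2, 6460, 9, 2320), (p3, 2870, 32, 5910), (rd, 4790, 5, 3190), (x3, 1400, 33, 2780)}
π_{budget, dept} gives {(1400, x3), (1880, ops), (2300, cs), (2870, p3), (3560, hr), (4530, cs), (4790, rd), (5220, mkt), (5650, k2), (6460, p2), (7330, p1), (8700, mkt)}.
Selection dept != p2 and budget != 1880: {(1400, x3), (2300, cs), (2870, p3), (3560, hr), (4530, cs), (4790, rd), (5220, mkt), (5650, k2), (7330, p1), (8700, mkt)}

{(1400, x3), (2300, cs), (2870, p3), (3560, hr), (4530, cs), (4790, rd), (5220, mkt), (5650, k2), (7330, p1), (8700, mkt)}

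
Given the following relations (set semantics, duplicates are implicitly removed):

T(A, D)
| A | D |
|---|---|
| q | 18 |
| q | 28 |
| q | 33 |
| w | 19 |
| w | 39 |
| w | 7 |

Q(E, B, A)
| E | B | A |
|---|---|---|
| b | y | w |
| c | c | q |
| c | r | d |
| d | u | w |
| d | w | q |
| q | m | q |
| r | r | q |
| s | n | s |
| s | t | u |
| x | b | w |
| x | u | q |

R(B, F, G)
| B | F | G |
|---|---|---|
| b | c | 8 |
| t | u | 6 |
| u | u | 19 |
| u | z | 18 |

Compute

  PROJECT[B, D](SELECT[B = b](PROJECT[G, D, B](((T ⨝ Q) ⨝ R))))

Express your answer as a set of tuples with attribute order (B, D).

Joining T and Q on A yields {(q, 18, c, c), (q, 18, d, w), (q, 18, q, m), (q, 18, r, r), (q, 18, x, u), (q, 28, c, c), (q, 28, d, w), (q, 28, q, m), (q, 28, r, r), (q, 28, x, u), (q, 33, c, c), (q, 33, d, w), (q, 33, q, m), (q, 33, r, r), (q, 33, x, u), (w, 19, b, y), (w, 19, d, u), (w, 19, x, b), (w, 39, b, y), (w, 39, d, u), (w, 39, x, b), (w, 7, b, y), (w, 7, d, u), (w, 7, x, b)}.
Joining (T ⨝ Q) and R on B yields {(q, 18, x, u, u, 19), (q, 18, x, u, z, 18), (q, 28, x, u, u, 19), (q, 28, x, u, z, 18), (q, 33, x, u, u, 19), (q, 33, x, u, z, 18), (w, 19, d, u, u, 19), (w, 19, d, u, z, 18), (w, 19, x, b, c, 8), (w, 39, d, u, u, 19), (w, 39, d, u, z, 18), (w, 39, x, b, c, 8), (w, 7, d, u, u, 19), (w, 7, d, u, z, 18), (w, 7, x, b, c, 8)}.
π_{G, D, B} gives {(18, 18, u), (18, 19, u), (18, 28, u), (18, 33, u), (18, 39, u), (18, 7, u), (19, 18, u), (19, 19, u), (19, 28, u), (19, 33, u), (19, 39, u), (19, 7, u), (8, 19, b), (8, 39, b), (8, 7, b)}.
Selection B = b: {(8, 19, b), (8, 39, b), (8, 7, b)}
π_{B, D} gives {(b, 19), (b, 39), (b, 7)}.

{(b, 19), (b, 39), (b, 7)}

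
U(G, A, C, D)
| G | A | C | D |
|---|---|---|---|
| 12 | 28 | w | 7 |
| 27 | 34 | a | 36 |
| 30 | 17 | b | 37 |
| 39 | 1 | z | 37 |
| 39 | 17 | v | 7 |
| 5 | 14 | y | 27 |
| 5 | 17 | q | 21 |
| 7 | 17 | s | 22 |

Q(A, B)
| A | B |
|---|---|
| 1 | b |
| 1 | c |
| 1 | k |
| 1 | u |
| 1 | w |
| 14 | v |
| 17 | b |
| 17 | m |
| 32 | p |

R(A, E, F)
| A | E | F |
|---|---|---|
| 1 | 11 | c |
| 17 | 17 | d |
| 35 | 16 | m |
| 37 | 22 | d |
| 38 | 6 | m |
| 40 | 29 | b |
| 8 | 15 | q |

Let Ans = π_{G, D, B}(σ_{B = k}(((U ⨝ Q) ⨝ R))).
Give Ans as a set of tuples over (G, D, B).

Joining U and Q on A yields {(30, 17, b, 37, b), (30, 17, b, 37, m), (39, 1, z, 37, b), (39, 1, z, 37, c), (39, 1, z, 37, k), (39, 1, z, 37, u), (39, 1, z, 37, w), (39, 17, v, 7, b), (39, 17, v, 7, m), (5, 14, y, 27, v), (5, 17, q, 21, b), (5, 17, q, 21, m), (7, 17, s, 22, b), (7, 17, s, 22, m)}.
Joining (U ⨝ Q) and R on A yields {(30, 17, b, 37, b, 17, d), (30, 17, b, 37, m, 17, d), (39, 1, z, 37, b, 11, c), (39, 1, z, 37, c, 11, c), (39, 1, z, 37, k, 11, c), (39, 1, z, 37, u, 11, c), (39, 1, z, 37, w, 11, c), (39, 17, v, 7, b, 17, d), (39, 17, v, 7, m, 17, d), (5, 17, q, 21, b, 17, d), (5, 17, q, 21, m, 17, d), (7, 17, s, 22, b, 17, d), (7, 17, s, 22, m, 17, d)}.
Selection B = k: {(39, 1, z, 37, k, 11, c)}
π_{G, D, B} gives {(39, 37, k)}.

{(39, 37, k)}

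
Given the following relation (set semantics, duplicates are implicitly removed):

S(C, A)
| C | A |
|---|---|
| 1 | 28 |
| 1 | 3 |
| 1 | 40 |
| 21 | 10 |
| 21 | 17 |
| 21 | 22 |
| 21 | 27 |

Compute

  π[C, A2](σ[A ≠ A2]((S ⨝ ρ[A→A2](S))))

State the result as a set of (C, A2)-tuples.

ρ[A→A2]: schema becomes (C, A2); tuples unchanged.
Natural join on C: {(1, 28, 28), (1, 28, 3), (1, 28, 40), (1, 3, 28), (1, 3, 3), (1, 3, 40), (1, 40, 28), (1, 40, 3), (1, 40, 40), (21, 10, 10), (21, 10, 17), (21, 10, 22), (21, 10, 27), (21, 17, 10), (21, 17, 17), (21, 17, 22), (21, 17, 27), (21, 22, 10), (21, 22, 17), (21, 22, 22), (21, 22, 27), (21, 27, 10), (21, 27, 17), (21, 27, 22), (21, 27, 27)}
σ[A ≠ A2]: keep tuples satisfying A ≠ A2 → {(1, 28, 3), (1, 28, 40), (1, 3, 28), (1, 3, 40), (1, 40, 28), (1, 40, 3), (21, 10, 17), (21, 10, 22), (21, 10, 27), (21, 17, 10), (21, 17, 22), (21, 17, 27), (21, 22, 10), (21, 22, 17), (21, 22, 27), (21, 27, 10), (21, 27, 17), (21, 27, 22)}
π[C, A2]: project onto (C, A2) (11 duplicate(s) eliminated) → {(1, 28), (1, 3), (1, 40), (21, 10), (21, 17), (21, 22), (21, 27)}

{(1, 28), (1, 3), (1, 40), (21, 10), (21, 17), (21, 22), (21, 27)}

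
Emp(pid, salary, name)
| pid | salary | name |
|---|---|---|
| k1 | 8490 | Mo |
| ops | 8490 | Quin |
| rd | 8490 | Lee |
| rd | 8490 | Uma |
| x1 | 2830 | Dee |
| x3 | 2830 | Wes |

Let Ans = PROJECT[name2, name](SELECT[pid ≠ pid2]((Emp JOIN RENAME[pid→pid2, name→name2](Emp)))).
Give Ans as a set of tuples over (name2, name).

{(Dee, Wes), (Lee, Mo), (Lee, Quin), (Mo, Lee), (Mo, Quin), (Mo, Uma), (Quin, Lee), (Quin, Mo), (Quin, Uma), (Uma, Mo), (Uma, Quin), (Wes, Dee)}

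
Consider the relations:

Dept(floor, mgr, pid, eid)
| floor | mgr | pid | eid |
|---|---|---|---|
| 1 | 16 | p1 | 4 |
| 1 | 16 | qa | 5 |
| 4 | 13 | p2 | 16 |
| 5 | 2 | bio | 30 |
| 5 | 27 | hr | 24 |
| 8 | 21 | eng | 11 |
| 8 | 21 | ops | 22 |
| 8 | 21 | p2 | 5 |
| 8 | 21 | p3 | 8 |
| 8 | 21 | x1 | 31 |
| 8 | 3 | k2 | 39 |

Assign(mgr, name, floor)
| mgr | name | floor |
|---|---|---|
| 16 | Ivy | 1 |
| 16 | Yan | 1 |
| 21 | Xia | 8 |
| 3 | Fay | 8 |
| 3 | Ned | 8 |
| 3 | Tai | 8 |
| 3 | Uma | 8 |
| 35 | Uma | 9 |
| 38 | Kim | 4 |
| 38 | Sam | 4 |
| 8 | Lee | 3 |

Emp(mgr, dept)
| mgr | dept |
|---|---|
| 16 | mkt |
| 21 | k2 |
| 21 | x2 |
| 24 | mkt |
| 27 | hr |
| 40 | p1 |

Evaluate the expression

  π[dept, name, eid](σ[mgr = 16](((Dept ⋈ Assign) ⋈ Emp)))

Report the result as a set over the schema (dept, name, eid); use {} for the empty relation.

{(mkt, Ivy, 4), (mkt, Ivy, 5), (mkt, Yan, 4), (mkt, Yan, 5)}

Joining Dept and Assign on floor, mgr yields {(1, 16, p1, 4, Ivy), (1, 16, p1, 4, Yan), (1, 16, qa, 5, Ivy), (1, 16, qa, 5, Yan), (8, 21, eng, 11, Xia), (8, 21, ops, 22, Xia), (8, 21, p2, 5, Xia), (8, 21, p3, 8, Xia), (8, 21, x1, 31, Xia), (8, 3, k2, 39, Fay), (8, 3, k2, 39, Ned), (8, 3, k2, 39, Tai), (8, 3, k2, 39, Uma)}.
Joining (Dept ⋈ Assign) and Emp on mgr yields {(1, 16, p1, 4, Ivy, mkt), (1, 16, p1, 4, Yan, mkt), (1, 16, qa, 5, Ivy, mkt), (1, 16, qa, 5, Yan, mkt), (8, 21, eng, 11, Xia, k2), (8, 21, eng, 11, Xia, x2), (8, 21, ops, 22, Xia, k2), (8, 21, ops, 22, Xia, x2), (8, 21, p2, 5, Xia, k2), (8, 21, p2, 5, Xia, x2), (8, 21, p3, 8, Xia, k2), (8, 21, p3, 8, Xia, x2), (8, 21, x1, 31, Xia, k2), (8, 21, x1, 31, Xia, x2)}.
Apply σ_{mgr = 16}; surviving tuples: {(1, 16, p1, 4, Ivy, mkt), (1, 16, p1, 4, Yan, mkt), (1, 16, qa, 5, Ivy, mkt), (1, 16, qa, 5, Yan, mkt)}
π_{dept, name, eid} gives {(mkt, Ivy, 4), (mkt, Ivy, 5), (mkt, Yan, 4), (mkt, Yan, 5)}.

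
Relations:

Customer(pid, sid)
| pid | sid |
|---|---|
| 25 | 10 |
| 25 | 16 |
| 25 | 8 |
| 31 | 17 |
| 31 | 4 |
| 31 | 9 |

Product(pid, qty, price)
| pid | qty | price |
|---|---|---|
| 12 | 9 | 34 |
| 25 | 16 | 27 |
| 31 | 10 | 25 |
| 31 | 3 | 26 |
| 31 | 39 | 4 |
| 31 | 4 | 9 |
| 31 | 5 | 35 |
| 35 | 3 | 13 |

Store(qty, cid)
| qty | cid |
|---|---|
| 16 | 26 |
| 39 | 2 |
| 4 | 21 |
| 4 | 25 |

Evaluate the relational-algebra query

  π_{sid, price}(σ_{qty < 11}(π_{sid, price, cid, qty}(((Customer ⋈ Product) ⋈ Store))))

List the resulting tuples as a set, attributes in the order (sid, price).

{(17, 9), (4, 9), (9, 9)}

Natural join on pid: {(25, 10, 16, 27), (25, 16, 16, 27), (25, 8, 16, 27), (31, 17, 10, 25), (31, 17, 3, 26), (31, 17, 39, 4), (31, 17, 4, 9), (31, 17, 5, 35), (31, 4, 10, 25), (31, 4, 3, 26), (31, 4, 39, 4), (31, 4, 4, 9), (31, 4, 5, 35), (31, 9, 10, 25), (31, 9, 3, 26), (31, 9, 39, 4), (31, 9, 4, 9), (31, 9, 5, 35)}
Natural join on qty: {(25, 10, 16, 27, 26), (25, 16, 16, 27, 26), (25, 8, 16, 27, 26), (31, 17, 39, 4, 2), (31, 17, 4, 9, 21), (31, 17, 4, 9, 25), (31, 4, 39, 4, 2), (31, 4, 4, 9, 21), (31, 4, 4, 9, 25), (31, 9, 39, 4, 2), (31, 9, 4, 9, 21), (31, 9, 4, 9, 25)}
π_{sid, price, cid, qty} gives {(10, 27, 26, 16), (16, 27, 26, 16), (17, 4, 2, 39), (17, 9, 21, 4), (17, 9, 25, 4), (4, 4, 2, 39), (4, 9, 21, 4), (4, 9, 25, 4), (8, 27, 26, 16), (9, 4, 2, 39), (9, 9, 21, 4), (9, 9, 25, 4)}.
Selection qty < 11: {(17, 9, 21, 4), (17, 9, 25, 4), (4, 9, 21, 4), (4, 9, 25, 4), (9, 9, 21, 4), (9, 9, 25, 4)}
π_{sid, price} gives {(17, 9), (4, 9), (9, 9)} (3 duplicate(s) eliminated).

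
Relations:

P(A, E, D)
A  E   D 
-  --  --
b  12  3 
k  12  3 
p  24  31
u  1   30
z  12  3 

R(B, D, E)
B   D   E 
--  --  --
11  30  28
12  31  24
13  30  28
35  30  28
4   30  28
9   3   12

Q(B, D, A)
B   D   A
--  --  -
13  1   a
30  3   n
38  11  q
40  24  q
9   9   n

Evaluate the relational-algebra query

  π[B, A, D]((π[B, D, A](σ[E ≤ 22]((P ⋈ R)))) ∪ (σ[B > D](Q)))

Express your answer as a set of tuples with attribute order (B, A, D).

{(13, a, 1), (30, n, 3), (38, q, 11), (40, q, 24), (9, b, 3), (9, k, 3), (9, z, 3)}

Joining P and R on E, D yields {(b, 12, 3, 9), (k, 12, 3, 9), (p, 24, 31, 12), (z, 12, 3, 9)}.
Apply σ_{E ≤ 22}; surviving tuples: {(b, 12, 3, 9), (k, 12, 3, 9), (z, 12, 3, 9)}
Keep only column(s) B, D, A: {(9, 3, b), (9, 3, k), (9, 3, z)}
Apply σ_{B > D}; surviving tuples: {(13, 1, a), (30, 3, n), (38, 11, q), (40, 24, q)}
Union: {(9, 3, b), (9, 3, k), (9, 3, z)} with {(13, 1, a), (30, 3, n), (38, 11, q), (40, 24, q)} → {(13, 1, a), (30, 3, n), (38, 11, q), (40, 24, q), (9, 3, b), (9, 3, k), (9, 3, z)}
Keep only column(s) B, A, D: {(13, a, 1), (30, n, 3), (38, q, 11), (40, q, 24), (9, b, 3), (9, k, 3), (9, z, 3)}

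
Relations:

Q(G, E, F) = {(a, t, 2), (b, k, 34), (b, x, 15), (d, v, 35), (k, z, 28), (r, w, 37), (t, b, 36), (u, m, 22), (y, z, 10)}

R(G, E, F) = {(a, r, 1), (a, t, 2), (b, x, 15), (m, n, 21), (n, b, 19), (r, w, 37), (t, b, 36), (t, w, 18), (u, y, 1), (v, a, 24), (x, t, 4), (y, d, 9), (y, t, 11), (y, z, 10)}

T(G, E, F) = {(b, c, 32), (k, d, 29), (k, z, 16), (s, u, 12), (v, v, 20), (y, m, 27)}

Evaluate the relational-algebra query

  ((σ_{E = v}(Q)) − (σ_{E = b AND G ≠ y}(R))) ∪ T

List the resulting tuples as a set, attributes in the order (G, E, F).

Selection E = v: {(d, v, 35)}
Selection E = b AND G ≠ y: {(n, b, 19), (t, b, 36)}
Set difference of the two operands is {(d, v, 35)}.
Set union of the two operands is {(b, c, 32), (d, v, 35), (k, d, 29), (k, z, 16), (s, u, 12), (v, v, 20), (y, m, 27)}.

{(b, c, 32), (d, v, 35), (k, d, 29), (k, z, 16), (s, u, 12), (v, v, 20), (y, m, 27)}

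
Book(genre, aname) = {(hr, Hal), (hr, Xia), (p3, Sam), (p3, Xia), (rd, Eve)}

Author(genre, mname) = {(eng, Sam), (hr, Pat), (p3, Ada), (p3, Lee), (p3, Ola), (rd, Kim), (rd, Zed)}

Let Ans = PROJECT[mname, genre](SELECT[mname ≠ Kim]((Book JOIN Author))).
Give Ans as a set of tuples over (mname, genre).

Book ⋈ Author (natural join on genre): {(hr, Hal, Pat), (hr, Xia, Pat), (p3, Sam, Ada), (p3, Sam, Lee), (p3, Sam, Ola), (p3, Xia, Ada), (p3, Xia, Lee), (p3, Xia, Ola), (rd, Eve, Kim), (rd, Eve, Zed)}
Filtering on mname ≠ Kim leaves {(hr, Hal, Pat), (hr, Xia, Pat), (p3, Sam, Ada), (p3, Sam, Lee), (p3, Sam, Ola), (p3, Xia, Ada), (p3, Xia, Lee), (p3, Xia, Ola), (rd, Eve, Zed)}.
Projecting to mname, genre (4 duplicate(s) eliminated): {(Ada, p3), (Lee, p3), (Ola, p3), (Pat, hr), (Zed, rd)}

{(Ada, p3), (Lee, p3), (Ola, p3), (Pat, hr), (Zed, rd)}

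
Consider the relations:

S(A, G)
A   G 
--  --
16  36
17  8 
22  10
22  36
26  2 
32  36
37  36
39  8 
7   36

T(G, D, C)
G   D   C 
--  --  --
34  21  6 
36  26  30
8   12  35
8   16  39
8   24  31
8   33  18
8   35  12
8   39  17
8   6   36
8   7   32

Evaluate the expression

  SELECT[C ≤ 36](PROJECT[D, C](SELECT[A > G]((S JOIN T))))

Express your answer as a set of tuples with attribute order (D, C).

Natural join on G: {(16, 36, 26, 30), (17, 8, 12, 35), (17, 8, 16, 39), (17, 8, 24, 31), (17, 8, 33, 18), (17, 8, 35, 12), (17, 8, 39, 17), (17, 8, 6, 36), (17, 8, 7, 32), (22, 36, 26, 30), (32, 36, 26, 30), (37, 36, 26, 30), (39, 8, 12, 35), (39, 8, 16, 39), (39, 8, 24, 31), (39, 8, 33, 18), (39, 8, 35, 12), (39, 8, 39, 17), (39, 8, 6, 36), (39, 8, 7, 32), (7, 36, 26, 30)}
Selection A > G: {(17, 8, 12, 35), (17, 8, 16, 39), (17, 8, 24, 31), (17, 8, 33, 18), (17, 8, 35, 12), (17, 8, 39, 17), (17, 8, 6, 36), (17, 8, 7, 32), (37, 36, 26, 30), (39, 8, 12, 35), (39, 8, 16, 39), (39, 8, 24, 31), (39, 8, 33, 18), (39, 8, 35, 12), (39, 8, 39, 17), (39, 8, 6, 36), (39, 8, 7, 32)}
Projecting to D, C (8 duplicate(s) eliminated): {(12, 35), (16, 39), (24, 31), (26, 30), (33, 18), (35, 12), (39, 17), (6, 36), (7, 32)}
Selection C ≤ 36: {(12, 35), (24, 31), (26, 30), (33, 18), (35, 12), (39, 17), (6, 36), (7, 32)}

{(12, 35), (24, 31), (26, 30), (33, 18), (35, 12), (39, 17), (6, 36), (7, 32)}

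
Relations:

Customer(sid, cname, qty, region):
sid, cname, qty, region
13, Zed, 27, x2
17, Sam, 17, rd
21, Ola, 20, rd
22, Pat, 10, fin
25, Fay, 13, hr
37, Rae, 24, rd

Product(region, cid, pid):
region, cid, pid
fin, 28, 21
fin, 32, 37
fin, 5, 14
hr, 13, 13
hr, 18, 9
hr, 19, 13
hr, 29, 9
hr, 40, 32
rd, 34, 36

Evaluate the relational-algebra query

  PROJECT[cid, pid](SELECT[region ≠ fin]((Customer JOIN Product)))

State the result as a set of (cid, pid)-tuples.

{(13, 13), (18, 9), (19, 13), (29, 9), (34, 36), (40, 32)}

Joining Customer and Product on region yields {(17, Sam, 17, rd, 34, 36), (21, Ola, 20, rd, 34, 36), (22, Pat, 10, fin, 28, 21), (22, Pat, 10, fin, 32, 37), (22, Pat, 10, fin, 5, 14), (25, Fay, 13, hr, 13, 13), (25, Fay, 13, hr, 18, 9), (25, Fay, 13, hr, 19, 13), (25, Fay, 13, hr, 29, 9), (25, Fay, 13, hr, 40, 32), (37, Rae, 24, rd, 34, 36)}.
Selection region ≠ fin: {(17, Sam, 17, rd, 34, 36), (21, Ola, 20, rd, 34, 36), (25, Fay, 13, hr, 13, 13), (25, Fay, 13, hr, 18, 9), (25, Fay, 13, hr, 19, 13), (25, Fay, 13, hr, 29, 9), (25, Fay, 13, hr, 40, 32), (37, Rae, 24, rd, 34, 36)}
Keep only column(s) cid, pid (2 duplicate(s) eliminated): {(13, 13), (18, 9), (19, 13), (29, 9), (34, 36), (40, 32)}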